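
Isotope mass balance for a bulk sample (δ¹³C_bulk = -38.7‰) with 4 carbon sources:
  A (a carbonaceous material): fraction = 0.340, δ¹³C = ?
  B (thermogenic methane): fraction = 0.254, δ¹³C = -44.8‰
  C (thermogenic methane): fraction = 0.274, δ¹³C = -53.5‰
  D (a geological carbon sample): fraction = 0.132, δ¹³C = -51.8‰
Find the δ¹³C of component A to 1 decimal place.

Isotope mass balance: δ_bulk = Σ fᵢ·δᵢ.
-38.7 = 0.340×δ_A + 0.254×(-44.8) + 0.274×(-53.5) + 0.132×(-51.8)
0.340·δ_A = -38.7 − (-32.876) = -5.824
δ_A = -5.824 / 0.340 = -17.13‰

-17.1‰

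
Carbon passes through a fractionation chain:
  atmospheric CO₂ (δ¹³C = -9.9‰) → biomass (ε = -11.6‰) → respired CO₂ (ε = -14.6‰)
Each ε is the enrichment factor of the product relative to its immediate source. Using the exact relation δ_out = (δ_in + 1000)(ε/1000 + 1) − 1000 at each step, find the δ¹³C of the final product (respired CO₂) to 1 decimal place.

-35.7‰

step 1: δ = (-9.90 + 1000)·(-11.6/1000 + 1) − 1000 = -21.39‰
step 2: δ = (-21.39 + 1000)·(-14.6/1000 + 1) − 1000 = -35.67‰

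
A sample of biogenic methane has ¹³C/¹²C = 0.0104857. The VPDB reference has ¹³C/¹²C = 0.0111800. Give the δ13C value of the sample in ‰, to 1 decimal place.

-62.1‰

δ13C = (R_sample / R_standard − 1) × 1000
R_sample / R_standard = 0.0104857 / 0.0111800 = 0.937898
δ13C = (0.937898 − 1) × 1000 = -62.10‰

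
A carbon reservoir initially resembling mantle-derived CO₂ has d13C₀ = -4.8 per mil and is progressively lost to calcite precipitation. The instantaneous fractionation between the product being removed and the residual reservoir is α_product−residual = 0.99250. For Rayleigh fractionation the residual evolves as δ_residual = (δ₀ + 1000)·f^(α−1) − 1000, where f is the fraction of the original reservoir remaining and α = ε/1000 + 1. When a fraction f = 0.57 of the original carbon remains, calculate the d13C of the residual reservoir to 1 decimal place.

-0.6 per mil

Rayleigh residual: δ_res = (δ₀ + 1000)·f^(α−1) − 1000
α − 1 = -0.00750
f^(α−1) = 0.57^(-0.00750) = 1.004225
δ_res = (-4.8 + 1000) × 1.004225 − 1000 = 999.405 − 1000 = -0.60 per mil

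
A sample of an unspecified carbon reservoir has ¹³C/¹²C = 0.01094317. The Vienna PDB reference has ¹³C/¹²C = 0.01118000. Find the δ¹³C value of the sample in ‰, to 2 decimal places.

δ¹³C = (R_sample / R_standard − 1) × 1000
R_sample / R_standard = 0.01094317 / 0.01118000 = 0.978817
δ¹³C = (0.978817 − 1) × 1000 = -21.183‰

-21.18‰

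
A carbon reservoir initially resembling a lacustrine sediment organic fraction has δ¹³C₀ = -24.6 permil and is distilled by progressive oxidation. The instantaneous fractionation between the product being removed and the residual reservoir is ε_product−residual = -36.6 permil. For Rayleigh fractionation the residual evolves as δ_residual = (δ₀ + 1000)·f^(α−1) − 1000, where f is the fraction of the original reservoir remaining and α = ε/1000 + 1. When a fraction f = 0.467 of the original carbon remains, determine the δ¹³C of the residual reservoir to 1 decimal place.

Rayleigh residual: δ_res = (δ₀ + 1000)·f^(α−1) − 1000
α = ε/1000 + 1 = 0.96340, so α − 1 = -0.03660
f^(α−1) = 0.467^(-0.03660) = 1.028260
δ_res = (-24.6 + 1000) × 1.028260 − 1000 = 1002.965 − 1000 = 2.96 permil

3.0 permil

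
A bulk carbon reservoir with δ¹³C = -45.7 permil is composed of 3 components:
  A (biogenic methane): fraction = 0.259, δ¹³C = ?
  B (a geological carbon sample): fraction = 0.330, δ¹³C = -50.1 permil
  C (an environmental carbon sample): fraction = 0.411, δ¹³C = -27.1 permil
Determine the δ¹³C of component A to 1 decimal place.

-69.6 permil

Isotope mass balance: δ_bulk = Σ fᵢ·δᵢ.
-45.7 = 0.259×δ_A + 0.330×(-50.1) + 0.411×(-27.1)
0.259·δ_A = -45.7 − (-27.671) = -18.029
δ_A = -18.029 / 0.259 = -69.61 permil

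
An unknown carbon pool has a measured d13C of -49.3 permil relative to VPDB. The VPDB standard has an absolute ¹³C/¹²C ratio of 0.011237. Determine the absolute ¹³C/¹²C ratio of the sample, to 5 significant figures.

R_sample = R_standard × (d13C/1000 + 1)
R_sample = 0.011237 × (-49.3/1000 + 1) = 0.011237 × 0.950700
R_sample = 0.0106830

0.010683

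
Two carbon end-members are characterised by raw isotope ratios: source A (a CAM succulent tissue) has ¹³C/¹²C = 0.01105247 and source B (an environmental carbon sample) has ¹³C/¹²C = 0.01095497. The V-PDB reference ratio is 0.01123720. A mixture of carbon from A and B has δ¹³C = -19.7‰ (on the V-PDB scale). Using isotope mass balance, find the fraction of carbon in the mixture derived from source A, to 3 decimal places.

δ_A = (0.01105247/0.01123720 − 1)×1000 = (0.983561 − 1)×1000 = -16.439‰
δ_B = (0.01095497/0.01123720 − 1)×1000 = (0.974884 − 1)×1000 = -25.116‰
f_A = (δ_mix − δ_B)/(δ_A − δ_B) = (-19.7 − (-25.116))/(-16.439 − (-25.116))
f_A = 5.416 / 8.677 = 0.6242

0.624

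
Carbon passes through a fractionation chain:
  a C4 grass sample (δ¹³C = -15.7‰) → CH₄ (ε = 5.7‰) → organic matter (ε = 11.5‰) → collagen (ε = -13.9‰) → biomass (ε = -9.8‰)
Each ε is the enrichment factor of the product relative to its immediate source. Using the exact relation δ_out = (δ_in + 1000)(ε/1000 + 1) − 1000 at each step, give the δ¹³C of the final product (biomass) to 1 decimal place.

-22.3‰

step 1: δ = (-15.70 + 1000)·(5.7/1000 + 1) − 1000 = -10.09‰
step 2: δ = (-10.09 + 1000)·(11.5/1000 + 1) − 1000 = 1.29‰
step 3: δ = (1.29 + 1000)·(-13.9/1000 + 1) − 1000 = -12.62‰
step 4: δ = (-12.62 + 1000)·(-9.8/1000 + 1) − 1000 = -22.30‰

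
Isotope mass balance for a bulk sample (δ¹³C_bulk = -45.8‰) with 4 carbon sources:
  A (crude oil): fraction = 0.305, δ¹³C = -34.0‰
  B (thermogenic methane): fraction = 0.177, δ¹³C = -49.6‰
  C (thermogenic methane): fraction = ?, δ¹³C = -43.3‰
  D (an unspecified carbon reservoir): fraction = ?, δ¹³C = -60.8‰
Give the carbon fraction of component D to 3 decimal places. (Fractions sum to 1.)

0.241

Let f_D and f_C be the unknown fractions; fractions sum to 1 so f_D + f_C = 0.518.
Mass balance: Σ fᵢ·δᵢ = δ_bulk ⇒ f_D·(-60.8) + f_C·(-43.3) = -45.8 − (-19.149) = -26.651
Substitute f_C = 0.518 − f_D:
f_D·(-60.8 − -43.3) = -26.651 − 0.518×(-43.3) = -4.221
f_D = -4.221 / -17.5 = 0.2412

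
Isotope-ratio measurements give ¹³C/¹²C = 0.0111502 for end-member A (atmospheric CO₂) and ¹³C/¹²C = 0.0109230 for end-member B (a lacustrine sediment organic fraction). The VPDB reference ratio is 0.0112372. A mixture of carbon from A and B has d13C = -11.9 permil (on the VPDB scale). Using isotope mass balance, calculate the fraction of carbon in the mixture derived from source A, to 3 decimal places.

δ_A = (0.0111502/0.0112372 − 1)×1000 = (0.992258 − 1)×1000 = -7.742 permil
δ_B = (0.0109230/0.0112372 − 1)×1000 = (0.972039 − 1)×1000 = -27.961 permil
f_A = (δ_mix − δ_B)/(δ_A − δ_B) = (-11.9 − (-27.961))/(-7.742 − (-27.961))
f_A = 16.061 / 20.219 = 0.7944

0.794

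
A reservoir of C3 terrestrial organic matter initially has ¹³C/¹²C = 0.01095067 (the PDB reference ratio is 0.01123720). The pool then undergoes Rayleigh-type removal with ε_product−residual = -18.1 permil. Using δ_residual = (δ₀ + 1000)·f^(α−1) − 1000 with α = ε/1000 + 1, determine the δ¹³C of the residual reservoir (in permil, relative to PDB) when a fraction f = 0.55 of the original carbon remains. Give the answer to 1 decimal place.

-14.9 permil

δ₀ = (0.01095067/0.01123720 − 1)×1000 = (0.974502 − 1)×1000 = -25.498 permil
α − 1 = ε/1000 = -0.0181
f^(α−1) = 0.55^(-0.0181) = 1.010880
δ_res = (-25.498 + 1000) × 1.010880 − 1000 = 985.104 − 1000 = -14.90 permil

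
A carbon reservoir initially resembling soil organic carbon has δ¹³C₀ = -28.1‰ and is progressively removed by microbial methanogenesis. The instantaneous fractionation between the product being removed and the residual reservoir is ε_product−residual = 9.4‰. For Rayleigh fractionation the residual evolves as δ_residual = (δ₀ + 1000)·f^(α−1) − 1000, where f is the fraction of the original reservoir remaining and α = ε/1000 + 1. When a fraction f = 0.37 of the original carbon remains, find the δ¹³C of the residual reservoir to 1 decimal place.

Rayleigh residual: δ_res = (δ₀ + 1000)·f^(α−1) − 1000
α = ε/1000 + 1 = 1.00940, so α − 1 = 0.00940
f^(α−1) = 0.37^(0.00940) = 0.990698
δ_res = (-28.1 + 1000) × 0.990698 − 1000 = 962.859 − 1000 = -37.14‰

-37.1‰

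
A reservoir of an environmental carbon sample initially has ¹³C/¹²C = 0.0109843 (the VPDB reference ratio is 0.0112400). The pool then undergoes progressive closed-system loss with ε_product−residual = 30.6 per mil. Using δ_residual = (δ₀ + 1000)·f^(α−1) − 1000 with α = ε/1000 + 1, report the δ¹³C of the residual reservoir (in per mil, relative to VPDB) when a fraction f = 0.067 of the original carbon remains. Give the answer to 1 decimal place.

-100.3 per mil

δ₀ = (0.0109843/0.0112400 − 1)×1000 = (0.977251 − 1)×1000 = -22.749 per mil
α − 1 = ε/1000 = 0.0306
f^(α−1) = 0.067^(0.0306) = 0.920615
δ_res = (-22.749 + 1000) × 0.920615 − 1000 = 899.672 − 1000 = -100.33 per mil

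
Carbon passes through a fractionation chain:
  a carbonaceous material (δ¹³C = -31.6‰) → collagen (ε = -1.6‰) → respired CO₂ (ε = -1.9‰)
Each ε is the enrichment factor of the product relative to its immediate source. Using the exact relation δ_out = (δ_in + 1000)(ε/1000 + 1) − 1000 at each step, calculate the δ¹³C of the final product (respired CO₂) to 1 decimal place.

-35.0‰

step 1: δ = (-31.60 + 1000)·(-1.6/1000 + 1) − 1000 = -33.15‰
step 2: δ = (-33.15 + 1000)·(-1.9/1000 + 1) − 1000 = -34.99‰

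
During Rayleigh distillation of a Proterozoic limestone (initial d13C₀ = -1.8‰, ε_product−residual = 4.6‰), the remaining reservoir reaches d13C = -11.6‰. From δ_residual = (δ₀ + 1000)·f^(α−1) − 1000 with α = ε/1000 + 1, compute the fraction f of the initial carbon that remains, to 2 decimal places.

α − 1 = ε/1000 = 0.0046
(δ_res + 1000)/(δ₀ + 1000) = (-11.6 + 1000)/(-1.8 + 1000) = 988.4/998.2 = 0.990182
f = 0.990182^(1/0.0046) = exp(ln(0.990182)/0.0046) = exp(-0.00987/0.0046)
f = exp(-2.1448) = 0.1171

0.12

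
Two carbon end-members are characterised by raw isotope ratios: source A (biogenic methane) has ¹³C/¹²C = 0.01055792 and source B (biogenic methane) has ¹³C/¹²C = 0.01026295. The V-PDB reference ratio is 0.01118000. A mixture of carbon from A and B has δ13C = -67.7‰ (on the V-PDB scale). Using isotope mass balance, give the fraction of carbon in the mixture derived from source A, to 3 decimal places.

δ_A = (0.01055792/0.01118000 − 1)×1000 = (0.944358 − 1)×1000 = -55.642‰
δ_B = (0.01026295/0.01118000 − 1)×1000 = (0.917974 − 1)×1000 = -82.026‰
f_A = (δ_mix − δ_B)/(δ_A − δ_B) = (-67.7 − (-82.026))/(-55.642 − (-82.026))
f_A = 14.326 / 26.384 = 0.5430

0.543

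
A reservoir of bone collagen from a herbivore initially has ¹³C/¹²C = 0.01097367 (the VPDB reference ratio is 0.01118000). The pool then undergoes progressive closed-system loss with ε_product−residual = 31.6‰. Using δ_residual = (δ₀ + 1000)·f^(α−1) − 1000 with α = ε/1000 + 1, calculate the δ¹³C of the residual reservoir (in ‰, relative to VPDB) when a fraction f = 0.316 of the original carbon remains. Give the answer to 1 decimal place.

-53.5‰

δ₀ = (0.01097367/0.01118000 − 1)×1000 = (0.981545 − 1)×1000 = -18.455‰
α − 1 = ε/1000 = 0.0316
f^(α−1) = 0.316^(0.0316) = 0.964251
δ_res = (-18.455 + 1000) × 0.964251 − 1000 = 946.456 − 1000 = -53.54‰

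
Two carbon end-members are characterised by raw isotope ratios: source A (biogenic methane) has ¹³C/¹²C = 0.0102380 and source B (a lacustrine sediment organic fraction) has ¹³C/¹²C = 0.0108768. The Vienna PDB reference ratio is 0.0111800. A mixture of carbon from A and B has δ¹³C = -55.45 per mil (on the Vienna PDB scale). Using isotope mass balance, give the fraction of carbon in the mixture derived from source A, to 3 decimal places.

0.496

δ_A = (0.0102380/0.0111800 − 1)×1000 = (0.915742 − 1)×1000 = -84.258 per mil
δ_B = (0.0108768/0.0111800 − 1)×1000 = (0.972880 − 1)×1000 = -27.120 per mil
f_A = (δ_mix − δ_B)/(δ_A − δ_B) = (-55.45 − (-27.120))/(-84.258 − (-27.120))
f_A = -28.330 / -57.138 = 0.4958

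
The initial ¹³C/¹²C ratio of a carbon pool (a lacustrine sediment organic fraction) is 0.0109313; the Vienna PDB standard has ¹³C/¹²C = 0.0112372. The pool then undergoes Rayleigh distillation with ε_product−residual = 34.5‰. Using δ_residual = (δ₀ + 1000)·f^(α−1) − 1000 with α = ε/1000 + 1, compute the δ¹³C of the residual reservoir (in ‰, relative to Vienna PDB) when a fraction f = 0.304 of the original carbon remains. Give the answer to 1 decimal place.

δ₀ = (0.0109313/0.0112372 − 1)×1000 = (0.972778 − 1)×1000 = -27.222‰
α − 1 = ε/1000 = 0.0345
f^(α−1) = 0.304^(0.0345) = 0.959752
δ_res = (-27.222 + 1000) × 0.959752 − 1000 = 933.626 − 1000 = -66.37‰

-66.4‰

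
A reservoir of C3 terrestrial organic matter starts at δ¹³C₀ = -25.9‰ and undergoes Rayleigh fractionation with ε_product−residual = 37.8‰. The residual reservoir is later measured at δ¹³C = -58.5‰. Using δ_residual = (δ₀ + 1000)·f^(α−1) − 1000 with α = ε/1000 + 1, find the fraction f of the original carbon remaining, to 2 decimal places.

0.41

α − 1 = ε/1000 = 0.0378
(δ_res + 1000)/(δ₀ + 1000) = (-58.5 + 1000)/(-25.9 + 1000) = 941.5/974.1 = 0.966533
f = 0.966533^(1/0.0378) = exp(ln(0.966533)/0.0378) = exp(-0.03404/0.0378)
f = exp(-0.9005) = 0.4064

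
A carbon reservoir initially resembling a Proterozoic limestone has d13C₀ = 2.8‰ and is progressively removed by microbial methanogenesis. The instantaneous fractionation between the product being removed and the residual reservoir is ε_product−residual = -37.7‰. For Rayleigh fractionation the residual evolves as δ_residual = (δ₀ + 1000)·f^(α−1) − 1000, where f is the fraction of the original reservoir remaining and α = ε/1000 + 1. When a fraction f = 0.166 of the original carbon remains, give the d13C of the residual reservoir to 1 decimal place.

Rayleigh residual: δ_res = (δ₀ + 1000)·f^(α−1) − 1000
α = ε/1000 + 1 = 0.96230, so α − 1 = -0.03770
f^(α−1) = 0.166^(-0.03770) = 1.070045
δ_res = (2.8 + 1000) × 1.070045 − 1000 = 1073.041 − 1000 = 73.04‰

73.0‰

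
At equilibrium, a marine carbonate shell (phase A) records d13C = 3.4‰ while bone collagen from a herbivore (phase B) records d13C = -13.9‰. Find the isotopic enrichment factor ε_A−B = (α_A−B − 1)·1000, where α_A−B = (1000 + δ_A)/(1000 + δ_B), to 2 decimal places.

17.54‰

α_A−B = (1000 + 3.4) / (1000 + -13.9) = 1003.4 / 986.1 = 1.017544
ε_A−B = (1.017544 − 1) × 1000 = 17.544‰
(The approximation ε ≈ δ_A − δ_B would give 17.3‰.)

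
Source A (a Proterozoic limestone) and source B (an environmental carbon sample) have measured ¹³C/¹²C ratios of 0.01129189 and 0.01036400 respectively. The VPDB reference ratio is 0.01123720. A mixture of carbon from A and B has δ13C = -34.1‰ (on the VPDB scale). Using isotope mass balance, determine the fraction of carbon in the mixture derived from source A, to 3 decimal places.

δ_A = (0.01129189/0.01123720 − 1)×1000 = (1.004867 − 1)×1000 = 4.867‰
δ_B = (0.01036400/0.01123720 − 1)×1000 = (0.922294 − 1)×1000 = -77.706‰
f_A = (δ_mix − δ_B)/(δ_A − δ_B) = (-34.1 − (-77.706))/(4.867 − (-77.706))
f_A = 43.606 / 82.573 = 0.5281

0.528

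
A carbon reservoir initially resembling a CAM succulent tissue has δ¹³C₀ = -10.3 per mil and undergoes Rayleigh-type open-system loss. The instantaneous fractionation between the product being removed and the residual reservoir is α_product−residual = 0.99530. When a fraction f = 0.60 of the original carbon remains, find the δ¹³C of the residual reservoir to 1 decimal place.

Rayleigh residual: δ_res = (δ₀ + 1000)·f^(α−1) − 1000
α − 1 = -0.00470
f^(α−1) = 0.60^(-0.00470) = 1.002404
δ_res = (-10.3 + 1000) × 1.002404 − 1000 = 992.079 − 1000 = -7.92 per mil

-7.9 per mil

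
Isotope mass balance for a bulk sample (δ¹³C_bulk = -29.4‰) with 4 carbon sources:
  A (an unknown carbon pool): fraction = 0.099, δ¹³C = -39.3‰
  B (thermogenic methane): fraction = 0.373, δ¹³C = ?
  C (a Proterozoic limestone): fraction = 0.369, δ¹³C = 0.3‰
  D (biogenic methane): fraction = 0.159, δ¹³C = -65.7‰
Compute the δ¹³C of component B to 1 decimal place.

-40.7‰

Isotope mass balance: δ_bulk = Σ fᵢ·δᵢ.
-29.4 = 0.099×(-39.3) + 0.373×δ_B + 0.369×(0.3) + 0.159×(-65.7)
0.373·δ_B = -29.4 − (-14.226) = -15.174
δ_B = -15.174 / 0.373 = -40.68‰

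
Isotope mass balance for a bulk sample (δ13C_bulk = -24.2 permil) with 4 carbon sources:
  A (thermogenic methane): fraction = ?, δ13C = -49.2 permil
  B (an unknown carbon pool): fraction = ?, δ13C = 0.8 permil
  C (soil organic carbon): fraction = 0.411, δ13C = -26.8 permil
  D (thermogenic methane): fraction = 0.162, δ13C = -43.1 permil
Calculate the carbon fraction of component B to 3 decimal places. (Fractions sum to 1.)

Let f_B and f_A be the unknown fractions; fractions sum to 1 so f_B + f_A = 0.427.
Mass balance: Σ fᵢ·δᵢ = δ_bulk ⇒ f_B·(0.8) + f_A·(-49.2) = -24.2 − (-17.997) = -6.203
Substitute f_A = 0.427 − f_B:
f_B·(0.8 − -49.2) = -6.203 − 0.427×(-49.2) = 14.805
f_B = 14.805 / 50.0 = 0.2961

0.296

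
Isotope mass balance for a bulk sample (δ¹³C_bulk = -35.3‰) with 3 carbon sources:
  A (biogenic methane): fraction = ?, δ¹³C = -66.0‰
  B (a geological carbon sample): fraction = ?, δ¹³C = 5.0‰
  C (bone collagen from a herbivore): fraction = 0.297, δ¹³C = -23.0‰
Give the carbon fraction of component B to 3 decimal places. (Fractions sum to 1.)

0.253

Let f_B and f_A be the unknown fractions; fractions sum to 1 so f_B + f_A = 0.703.
Mass balance: Σ fᵢ·δᵢ = δ_bulk ⇒ f_B·(5.0) + f_A·(-66.0) = -35.3 − (-6.831) = -28.469
Substitute f_A = 0.703 − f_B:
f_B·(5.0 − -66.0) = -28.469 − 0.703×(-66.0) = 17.929
f_B = 17.929 / 71.0 = 0.2525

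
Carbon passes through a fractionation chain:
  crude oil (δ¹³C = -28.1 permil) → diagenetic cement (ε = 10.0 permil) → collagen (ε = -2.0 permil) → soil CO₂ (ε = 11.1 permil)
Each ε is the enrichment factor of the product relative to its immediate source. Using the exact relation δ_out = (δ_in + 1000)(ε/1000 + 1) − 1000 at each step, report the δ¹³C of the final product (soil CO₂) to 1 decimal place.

-9.5 permil

step 1: δ = (-28.10 + 1000)·(10.0/1000 + 1) − 1000 = -18.38 permil
step 2: δ = (-18.38 + 1000)·(-2.0/1000 + 1) − 1000 = -20.34 permil
step 3: δ = (-20.34 + 1000)·(11.1/1000 + 1) − 1000 = -9.47 permil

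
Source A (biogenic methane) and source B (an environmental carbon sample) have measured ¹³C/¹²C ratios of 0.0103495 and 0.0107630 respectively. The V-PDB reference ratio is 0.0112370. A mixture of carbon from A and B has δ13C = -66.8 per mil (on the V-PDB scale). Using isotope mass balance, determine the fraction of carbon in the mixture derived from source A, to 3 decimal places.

0.669

δ_A = (0.0103495/0.0112370 − 1)×1000 = (0.921020 − 1)×1000 = -78.980 per mil
δ_B = (0.0107630/0.0112370 − 1)×1000 = (0.957818 − 1)×1000 = -42.182 per mil
f_A = (δ_mix − δ_B)/(δ_A − δ_B) = (-66.8 − (-42.182))/(-78.980 − (-42.182))
f_A = -24.618 / -36.798 = 0.6690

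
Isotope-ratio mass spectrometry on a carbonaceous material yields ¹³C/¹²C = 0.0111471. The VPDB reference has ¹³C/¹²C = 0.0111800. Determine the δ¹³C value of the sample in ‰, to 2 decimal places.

δ¹³C = (R_sample / R_standard − 1) × 1000
R_sample / R_standard = 0.0111471 / 0.0111800 = 0.997057
δ¹³C = (0.997057 − 1) × 1000 = -2.943‰

-2.94‰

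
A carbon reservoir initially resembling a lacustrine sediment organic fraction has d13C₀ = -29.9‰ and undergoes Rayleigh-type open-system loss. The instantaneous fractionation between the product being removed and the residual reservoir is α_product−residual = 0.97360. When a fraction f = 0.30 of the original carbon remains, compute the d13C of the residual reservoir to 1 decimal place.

Rayleigh residual: δ_res = (δ₀ + 1000)·f^(α−1) − 1000
α − 1 = -0.02640
f^(α−1) = 0.30^(-0.02640) = 1.032295
δ_res = (-29.9 + 1000) × 1.032295 − 1000 = 1001.430 − 1000 = 1.43‰

1.4‰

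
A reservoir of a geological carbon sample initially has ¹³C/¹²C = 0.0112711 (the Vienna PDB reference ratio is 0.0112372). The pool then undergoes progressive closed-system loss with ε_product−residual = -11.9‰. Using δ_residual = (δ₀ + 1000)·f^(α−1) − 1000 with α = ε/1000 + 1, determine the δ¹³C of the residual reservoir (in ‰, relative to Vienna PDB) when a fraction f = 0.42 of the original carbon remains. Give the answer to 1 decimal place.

13.4‰

δ₀ = (0.0112711/0.0112372 − 1)×1000 = (1.003017 − 1)×1000 = 3.017‰
α − 1 = ε/1000 = -0.0119
f^(α−1) = 0.42^(-0.0119) = 1.010377
δ_res = (3.017 + 1000) × 1.010377 − 1000 = 1013.425 − 1000 = 13.42‰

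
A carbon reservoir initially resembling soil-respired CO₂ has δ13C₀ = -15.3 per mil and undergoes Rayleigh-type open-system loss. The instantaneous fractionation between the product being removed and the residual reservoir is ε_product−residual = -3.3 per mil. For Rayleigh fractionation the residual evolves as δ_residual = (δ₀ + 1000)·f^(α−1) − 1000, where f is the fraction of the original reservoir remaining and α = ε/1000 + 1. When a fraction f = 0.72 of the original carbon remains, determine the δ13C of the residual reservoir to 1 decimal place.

Rayleigh residual: δ_res = (δ₀ + 1000)·f^(α−1) − 1000
α = ε/1000 + 1 = 0.99670, so α − 1 = -0.00330
f^(α−1) = 0.72^(-0.00330) = 1.001085
δ_res = (-15.3 + 1000) × 1.001085 − 1000 = 985.768 − 1000 = -14.23 per mil

-14.2 per mil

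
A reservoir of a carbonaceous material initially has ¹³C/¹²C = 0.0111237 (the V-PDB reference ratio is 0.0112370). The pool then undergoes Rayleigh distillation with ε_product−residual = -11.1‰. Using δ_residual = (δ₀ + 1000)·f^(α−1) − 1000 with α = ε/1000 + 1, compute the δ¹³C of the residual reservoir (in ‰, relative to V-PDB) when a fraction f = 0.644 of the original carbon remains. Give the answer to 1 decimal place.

δ₀ = (0.0111237/0.0112370 − 1)×1000 = (0.989917 − 1)×1000 = -10.083‰
α − 1 = ε/1000 = -0.0111
f^(α−1) = 0.644^(-0.0111) = 1.004897
δ_res = (-10.083 + 1000) × 1.004897 − 1000 = 994.764 − 1000 = -5.24‰

-5.2‰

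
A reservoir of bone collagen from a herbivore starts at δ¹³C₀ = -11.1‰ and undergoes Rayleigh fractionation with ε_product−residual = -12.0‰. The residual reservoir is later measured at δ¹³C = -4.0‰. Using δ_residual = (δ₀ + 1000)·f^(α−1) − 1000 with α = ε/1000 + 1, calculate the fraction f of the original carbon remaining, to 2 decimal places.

α − 1 = ε/1000 = -0.0120
(δ_res + 1000)/(δ₀ + 1000) = (-4.0 + 1000)/(-11.1 + 1000) = 996.0/988.9 = 1.007180
f = 1.007180^(1/-0.0120) = exp(ln(1.007180)/-0.0120) = exp(0.00715/-0.0120)
f = exp(-0.5962) = 0.5509

0.55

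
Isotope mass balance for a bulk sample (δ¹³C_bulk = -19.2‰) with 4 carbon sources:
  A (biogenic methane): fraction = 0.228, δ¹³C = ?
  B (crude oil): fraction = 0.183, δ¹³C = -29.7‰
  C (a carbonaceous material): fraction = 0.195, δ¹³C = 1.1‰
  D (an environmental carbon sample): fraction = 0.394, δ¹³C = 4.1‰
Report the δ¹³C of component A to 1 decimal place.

Isotope mass balance: δ_bulk = Σ fᵢ·δᵢ.
-19.2 = 0.228×δ_A + 0.183×(-29.7) + 0.195×(1.1) + 0.394×(4.1)
0.228·δ_A = -19.2 − (-3.605) = -15.595
δ_A = -15.595 / 0.228 = -68.40‰

-68.4‰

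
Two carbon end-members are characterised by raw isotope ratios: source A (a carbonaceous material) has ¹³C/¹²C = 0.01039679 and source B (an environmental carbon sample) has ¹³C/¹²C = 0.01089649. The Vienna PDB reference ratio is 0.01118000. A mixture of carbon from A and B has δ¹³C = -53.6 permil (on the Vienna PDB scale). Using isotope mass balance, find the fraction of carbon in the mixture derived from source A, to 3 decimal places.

δ_A = (0.01039679/0.01118000 − 1)×1000 = (0.929945 − 1)×1000 = -70.055 permil
δ_B = (0.01089649/0.01118000 − 1)×1000 = (0.974641 − 1)×1000 = -25.359 permil
f_A = (δ_mix − δ_B)/(δ_A − δ_B) = (-53.6 − (-25.359))/(-70.055 − (-25.359))
f_A = -28.241 / -44.696 = 0.6319

0.632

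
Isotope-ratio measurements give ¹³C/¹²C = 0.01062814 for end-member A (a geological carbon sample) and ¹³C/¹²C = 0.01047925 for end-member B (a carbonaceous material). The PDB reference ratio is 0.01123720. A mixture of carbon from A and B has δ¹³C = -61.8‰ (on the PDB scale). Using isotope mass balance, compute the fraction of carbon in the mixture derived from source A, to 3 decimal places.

δ_A = (0.01062814/0.01123720 − 1)×1000 = (0.945800 − 1)×1000 = -54.200‰
δ_B = (0.01047925/0.01123720 − 1)×1000 = (0.932550 − 1)×1000 = -67.450‰
f_A = (δ_mix − δ_B)/(δ_A − δ_B) = (-61.8 − (-67.450))/(-54.200 − (-67.450))
f_A = 5.650 / 13.250 = 0.4264

0.426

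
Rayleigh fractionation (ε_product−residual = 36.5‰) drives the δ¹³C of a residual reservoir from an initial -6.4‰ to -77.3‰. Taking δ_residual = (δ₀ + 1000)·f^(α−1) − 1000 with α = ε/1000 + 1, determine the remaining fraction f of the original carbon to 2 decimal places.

0.13

α − 1 = ε/1000 = 0.0365
(δ_res + 1000)/(δ₀ + 1000) = (-77.3 + 1000)/(-6.4 + 1000) = 922.7/993.6 = 0.928643
f = 0.928643^(1/0.0365) = exp(ln(0.928643)/0.0365) = exp(-0.07403/0.0365)
f = exp(-2.0282) = 0.1316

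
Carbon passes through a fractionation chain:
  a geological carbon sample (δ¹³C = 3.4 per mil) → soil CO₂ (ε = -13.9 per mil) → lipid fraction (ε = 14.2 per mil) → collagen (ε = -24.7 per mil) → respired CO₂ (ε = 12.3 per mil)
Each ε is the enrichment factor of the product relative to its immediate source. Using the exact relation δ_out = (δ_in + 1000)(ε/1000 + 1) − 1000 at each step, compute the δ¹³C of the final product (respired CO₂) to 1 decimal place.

-9.2 per mil

step 1: δ = (3.40 + 1000)·(-13.9/1000 + 1) − 1000 = -10.55 per mil
step 2: δ = (-10.55 + 1000)·(14.2/1000 + 1) − 1000 = 3.50 per mil
step 3: δ = (3.50 + 1000)·(-24.7/1000 + 1) − 1000 = -21.28 per mil
step 4: δ = (-21.28 + 1000)·(12.3/1000 + 1) − 1000 = -9.25 per mil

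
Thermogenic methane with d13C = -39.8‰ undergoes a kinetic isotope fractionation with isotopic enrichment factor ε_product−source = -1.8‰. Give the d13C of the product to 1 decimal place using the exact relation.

-41.5‰

To first order, δ_product ≈ δ_source + ε = -41.6‰.
Exactly, δ_product = (δ_source + 1000)·(ε/1000 + 1) − 1000.
δ_product = (-39.8 + 1000) × (-1.8/1000 + 1) − 1000
δ_product = -41.53‰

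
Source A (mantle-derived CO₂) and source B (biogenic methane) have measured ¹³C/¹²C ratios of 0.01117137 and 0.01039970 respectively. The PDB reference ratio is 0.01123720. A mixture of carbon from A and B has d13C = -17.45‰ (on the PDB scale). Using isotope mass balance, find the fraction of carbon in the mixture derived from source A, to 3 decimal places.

δ_A = (0.01117137/0.01123720 − 1)×1000 = (0.994142 − 1)×1000 = -5.858‰
δ_B = (0.01039970/0.01123720 − 1)×1000 = (0.925471 − 1)×1000 = -74.529‰
f_A = (δ_mix − δ_B)/(δ_A − δ_B) = (-17.45 − (-74.529))/(-5.858 − (-74.529))
f_A = 57.079 / 68.671 = 0.8312

0.831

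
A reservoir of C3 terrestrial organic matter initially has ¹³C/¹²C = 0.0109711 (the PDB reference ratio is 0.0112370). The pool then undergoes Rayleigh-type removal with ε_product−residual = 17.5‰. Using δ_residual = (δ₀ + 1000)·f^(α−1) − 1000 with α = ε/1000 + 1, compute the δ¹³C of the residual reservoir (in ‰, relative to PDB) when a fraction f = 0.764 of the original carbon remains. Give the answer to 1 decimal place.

-28.3‰

δ₀ = (0.0109711/0.0112370 − 1)×1000 = (0.976337 − 1)×1000 = -23.663‰
α − 1 = ε/1000 = 0.0175
f^(α−1) = 0.764^(0.0175) = 0.995300
δ_res = (-23.663 + 1000) × 0.995300 − 1000 = 971.749 − 1000 = -28.25‰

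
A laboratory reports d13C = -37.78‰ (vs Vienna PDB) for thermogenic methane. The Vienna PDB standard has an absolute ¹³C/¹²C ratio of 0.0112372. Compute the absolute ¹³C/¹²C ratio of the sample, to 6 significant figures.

0.0108127

R_sample = R_standard × (d13C/1000 + 1)
R_sample = 0.0112372 × (-37.78/1000 + 1) = 0.0112372 × 0.962220
R_sample = 0.0108127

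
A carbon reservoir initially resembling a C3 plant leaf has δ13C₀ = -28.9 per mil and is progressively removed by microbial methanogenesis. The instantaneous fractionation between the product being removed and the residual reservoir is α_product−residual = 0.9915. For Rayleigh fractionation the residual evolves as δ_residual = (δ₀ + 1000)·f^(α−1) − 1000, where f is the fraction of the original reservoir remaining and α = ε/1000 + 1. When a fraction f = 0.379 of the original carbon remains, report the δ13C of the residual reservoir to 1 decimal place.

-20.9 per mil

Rayleigh residual: δ_res = (δ₀ + 1000)·f^(α−1) − 1000
α − 1 = -0.00850
f^(α−1) = 0.379^(-0.00850) = 1.008281
δ_res = (-28.9 + 1000) × 1.008281 − 1000 = 979.142 − 1000 = -20.86 per mil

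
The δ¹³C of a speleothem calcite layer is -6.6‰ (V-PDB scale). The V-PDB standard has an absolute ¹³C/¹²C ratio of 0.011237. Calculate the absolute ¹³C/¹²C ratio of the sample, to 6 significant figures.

0.0111628

R_sample = R_standard × (δ¹³C/1000 + 1)
R_sample = 0.011237 × (-6.6/1000 + 1) = 0.011237 × 0.993400
R_sample = 0.0111628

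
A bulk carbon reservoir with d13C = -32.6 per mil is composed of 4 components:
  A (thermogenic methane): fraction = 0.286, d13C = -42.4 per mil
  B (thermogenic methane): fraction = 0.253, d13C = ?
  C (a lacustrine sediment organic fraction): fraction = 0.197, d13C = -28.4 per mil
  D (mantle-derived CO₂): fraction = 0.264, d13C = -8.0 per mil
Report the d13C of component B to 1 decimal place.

-50.5 per mil

Isotope mass balance: δ_bulk = Σ fᵢ·δᵢ.
-32.6 = 0.286×(-42.4) + 0.253×δ_B + 0.197×(-28.4) + 0.264×(-8.0)
0.253·δ_B = -32.6 − (-19.833) = -12.767
δ_B = -12.767 / 0.253 = -50.46 per mil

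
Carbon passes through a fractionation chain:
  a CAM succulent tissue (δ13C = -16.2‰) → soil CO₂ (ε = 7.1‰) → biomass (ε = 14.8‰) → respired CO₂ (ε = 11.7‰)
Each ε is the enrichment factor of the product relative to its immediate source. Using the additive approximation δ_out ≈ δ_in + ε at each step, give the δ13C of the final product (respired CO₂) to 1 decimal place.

step 1: δ ≈ -16.2 + (7.1) = -9.1‰
step 2: δ ≈ -9.1 + (14.8) = 5.7‰
step 3: δ ≈ 5.7 + (11.7) = 17.4‰

17.4‰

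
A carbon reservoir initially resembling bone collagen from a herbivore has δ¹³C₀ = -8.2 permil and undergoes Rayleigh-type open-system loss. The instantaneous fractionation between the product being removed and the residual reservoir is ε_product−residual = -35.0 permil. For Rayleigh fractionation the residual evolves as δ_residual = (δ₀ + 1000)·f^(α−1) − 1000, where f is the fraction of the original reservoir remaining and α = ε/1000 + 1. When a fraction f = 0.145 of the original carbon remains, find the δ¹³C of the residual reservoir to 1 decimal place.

Rayleigh residual: δ_res = (δ₀ + 1000)·f^(α−1) − 1000
α = ε/1000 + 1 = 0.96500, so α − 1 = -0.03500
f^(α−1) = 0.145^(-0.03500) = 1.069922
δ_res = (-8.2 + 1000) × 1.069922 − 1000 = 1061.149 − 1000 = 61.15 permil

61.1 permil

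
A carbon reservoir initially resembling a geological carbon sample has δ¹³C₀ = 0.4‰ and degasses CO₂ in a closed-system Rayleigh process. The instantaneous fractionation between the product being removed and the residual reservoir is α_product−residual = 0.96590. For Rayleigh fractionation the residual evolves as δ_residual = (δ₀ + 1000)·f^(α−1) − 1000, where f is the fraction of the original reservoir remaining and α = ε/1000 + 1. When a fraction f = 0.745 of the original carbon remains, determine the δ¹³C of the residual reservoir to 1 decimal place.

Rayleigh residual: δ_res = (δ₀ + 1000)·f^(α−1) − 1000
α − 1 = -0.03410
f^(α−1) = 0.745^(-0.03410) = 1.010089
δ_res = (0.4 + 1000) × 1.010089 − 1000 = 1010.493 − 1000 = 10.49‰

10.5‰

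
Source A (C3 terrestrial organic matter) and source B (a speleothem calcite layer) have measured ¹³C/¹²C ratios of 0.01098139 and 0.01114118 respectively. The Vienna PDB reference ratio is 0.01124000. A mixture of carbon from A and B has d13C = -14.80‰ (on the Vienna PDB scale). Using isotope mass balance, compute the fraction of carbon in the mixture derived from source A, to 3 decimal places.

δ_A = (0.01098139/0.01124000 − 1)×1000 = (0.976992 − 1)×1000 = -23.008‰
δ_B = (0.01114118/0.01124000 − 1)×1000 = (0.991208 − 1)×1000 = -8.792‰
f_A = (δ_mix − δ_B)/(δ_A − δ_B) = (-14.80 − (-8.792))/(-23.008 − (-8.792))
f_A = -6.008 / -14.216 = 0.4226

0.423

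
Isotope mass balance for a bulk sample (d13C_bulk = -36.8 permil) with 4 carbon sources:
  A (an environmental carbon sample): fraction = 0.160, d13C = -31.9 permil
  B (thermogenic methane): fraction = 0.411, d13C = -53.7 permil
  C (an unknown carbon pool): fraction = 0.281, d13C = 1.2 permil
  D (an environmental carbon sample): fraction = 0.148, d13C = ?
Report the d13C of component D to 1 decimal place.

-67.3 permil

Isotope mass balance: δ_bulk = Σ fᵢ·δᵢ.
-36.8 = 0.160×(-31.9) + 0.411×(-53.7) + 0.281×(1.2) + 0.148×δ_D
0.148·δ_D = -36.8 − (-26.837) = -9.962
δ_D = -9.962 / 0.148 = -67.31 permil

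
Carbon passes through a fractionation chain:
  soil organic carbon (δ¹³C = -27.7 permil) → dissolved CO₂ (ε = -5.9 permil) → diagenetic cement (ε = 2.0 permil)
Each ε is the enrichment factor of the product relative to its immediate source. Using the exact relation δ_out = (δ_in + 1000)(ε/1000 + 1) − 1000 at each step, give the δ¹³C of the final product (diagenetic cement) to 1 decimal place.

step 1: δ = (-27.70 + 1000)·(-5.9/1000 + 1) − 1000 = -33.44 permil
step 2: δ = (-33.44 + 1000)·(2.0/1000 + 1) − 1000 = -31.50 permil

-31.5 permil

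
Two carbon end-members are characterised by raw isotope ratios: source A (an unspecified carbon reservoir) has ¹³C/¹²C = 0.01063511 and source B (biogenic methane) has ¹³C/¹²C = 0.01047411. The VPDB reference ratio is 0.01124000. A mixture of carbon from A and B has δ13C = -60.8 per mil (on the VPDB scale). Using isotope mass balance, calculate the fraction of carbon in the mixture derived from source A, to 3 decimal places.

δ_A = (0.01063511/0.01124000 − 1)×1000 = (0.946184 − 1)×1000 = -53.816 per mil
δ_B = (0.01047411/0.01124000 − 1)×1000 = (0.931860 − 1)×1000 = -68.140 per mil
f_A = (δ_mix − δ_B)/(δ_A − δ_B) = (-60.8 − (-68.140))/(-53.816 − (-68.140))
f_A = 7.340 / 14.324 = 0.5124

0.512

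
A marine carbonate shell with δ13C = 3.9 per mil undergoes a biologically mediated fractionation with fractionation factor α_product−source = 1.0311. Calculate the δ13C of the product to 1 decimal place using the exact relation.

35.1 per mil

δ_product = (δ_source + 1000)·α − 1000
δ_product = (3.9 + 1000) × 1.0311 − 1000
δ_product = 1035.121 − 1000 = 35.12 per mil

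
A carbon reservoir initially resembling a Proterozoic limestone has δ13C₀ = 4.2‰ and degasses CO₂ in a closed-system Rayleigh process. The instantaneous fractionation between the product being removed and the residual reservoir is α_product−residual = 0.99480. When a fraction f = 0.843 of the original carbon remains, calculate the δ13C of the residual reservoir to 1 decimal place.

5.1‰

Rayleigh residual: δ_res = (δ₀ + 1000)·f^(α−1) − 1000
α − 1 = -0.00520
f^(α−1) = 0.843^(-0.00520) = 1.000888
δ_res = (4.2 + 1000) × 1.000888 − 1000 = 1005.092 − 1000 = 5.09‰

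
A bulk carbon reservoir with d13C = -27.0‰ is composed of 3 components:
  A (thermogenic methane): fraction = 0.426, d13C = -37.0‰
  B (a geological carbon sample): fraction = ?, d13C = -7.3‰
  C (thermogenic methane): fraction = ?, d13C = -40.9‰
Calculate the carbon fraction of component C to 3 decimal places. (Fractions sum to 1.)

Let f_C and f_B be the unknown fractions; fractions sum to 1 so f_C + f_B = 0.574.
Mass balance: Σ fᵢ·δᵢ = δ_bulk ⇒ f_C·(-40.9) + f_B·(-7.3) = -27.0 − (-15.762) = -11.238
Substitute f_B = 0.574 − f_C:
f_C·(-40.9 − -7.3) = -11.238 − 0.574×(-7.3) = -7.048
f_C = -7.048 / -33.6 = 0.2098

0.210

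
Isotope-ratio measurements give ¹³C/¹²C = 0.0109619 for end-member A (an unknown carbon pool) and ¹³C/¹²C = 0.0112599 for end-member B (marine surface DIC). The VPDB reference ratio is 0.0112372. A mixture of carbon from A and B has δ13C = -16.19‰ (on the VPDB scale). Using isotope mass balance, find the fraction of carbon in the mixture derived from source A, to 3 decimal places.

δ_A = (0.0109619/0.0112372 − 1)×1000 = (0.975501 − 1)×1000 = -24.499‰
δ_B = (0.0112599/0.0112372 − 1)×1000 = (1.002020 − 1)×1000 = 2.020‰
f_A = (δ_mix − δ_B)/(δ_A − δ_B) = (-16.19 − (2.020))/(-24.499 − (2.020))
f_A = -18.210 / -26.519 = 0.6867

0.687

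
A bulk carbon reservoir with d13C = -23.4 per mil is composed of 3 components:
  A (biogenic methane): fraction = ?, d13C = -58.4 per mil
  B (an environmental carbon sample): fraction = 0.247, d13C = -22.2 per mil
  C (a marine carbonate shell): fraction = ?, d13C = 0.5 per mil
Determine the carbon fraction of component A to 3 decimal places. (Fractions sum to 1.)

0.311

Let f_A and f_C be the unknown fractions; fractions sum to 1 so f_A + f_C = 0.753.
Mass balance: Σ fᵢ·δᵢ = δ_bulk ⇒ f_A·(-58.4) + f_C·(0.5) = -23.4 − (-5.483) = -17.917
Substitute f_C = 0.753 − f_A:
f_A·(-58.4 − 0.5) = -17.917 − 0.753×(0.5) = -18.293
f_A = -18.293 / -58.9 = 0.3106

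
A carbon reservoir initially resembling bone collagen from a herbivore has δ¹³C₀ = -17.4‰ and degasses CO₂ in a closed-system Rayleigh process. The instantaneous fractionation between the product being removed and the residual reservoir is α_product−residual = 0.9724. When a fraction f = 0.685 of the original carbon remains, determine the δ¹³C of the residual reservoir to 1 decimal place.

Rayleigh residual: δ_res = (δ₀ + 1000)·f^(α−1) − 1000
α − 1 = -0.02760
f^(α−1) = 0.685^(-0.02760) = 1.010497
δ_res = (-17.4 + 1000) × 1.010497 − 1000 = 992.914 − 1000 = -7.09‰

-7.1‰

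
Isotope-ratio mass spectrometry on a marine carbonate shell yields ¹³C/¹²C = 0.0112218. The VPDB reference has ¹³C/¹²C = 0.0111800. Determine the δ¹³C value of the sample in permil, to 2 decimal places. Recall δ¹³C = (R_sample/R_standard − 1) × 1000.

3.74 permil

δ¹³C = (R_sample / R_standard − 1) × 1000
R_sample / R_standard = 0.0112218 / 0.0111800 = 1.003739
δ¹³C = (1.003739 − 1) × 1000 = 3.739 permil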